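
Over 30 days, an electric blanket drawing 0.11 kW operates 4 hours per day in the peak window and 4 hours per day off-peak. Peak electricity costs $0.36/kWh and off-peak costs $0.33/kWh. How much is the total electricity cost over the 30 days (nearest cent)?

$9.11

Peak energy = 0.11 kW × 4 h × 30 = 13.2 kWh
Off-peak energy = 0.11 kW × 4 h × 30 = 13.2 kWh
Cost = 13.2 × $0.36 + 13.2 × $0.33 = $4.752 + $4.356 = $9.11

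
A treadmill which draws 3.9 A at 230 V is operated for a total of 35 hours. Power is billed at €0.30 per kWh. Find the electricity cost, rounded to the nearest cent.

€9.42

Power = 3.9 A × 230 V = 897 W = 0.897 kW
Energy = 0.897 kW × 35 h = 31.395 kWh
Cost = 31.395 kWh × €0.30/kWh = €9.42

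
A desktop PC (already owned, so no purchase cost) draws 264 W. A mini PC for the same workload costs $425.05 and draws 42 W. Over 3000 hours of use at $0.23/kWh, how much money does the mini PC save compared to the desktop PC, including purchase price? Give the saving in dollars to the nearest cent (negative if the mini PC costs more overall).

-$271.87

desktop PC: $0.00 + (264/1000) kW × 3000 h × $0.23 = $0.00 + $182.16 = $182.16
mini PC: $425.05 + (42/1000) kW × 3000 h × $0.23 = $425.05 + $28.98 = $454.03
Saving = $182.16 − $454.03 = −$271.87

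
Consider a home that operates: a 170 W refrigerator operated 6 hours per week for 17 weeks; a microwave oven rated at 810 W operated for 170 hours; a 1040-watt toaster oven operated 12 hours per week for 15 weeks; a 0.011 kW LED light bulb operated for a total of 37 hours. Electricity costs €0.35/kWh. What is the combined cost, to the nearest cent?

€119.93

refrigerator: Runtime = 6 h/week × 17 weeks = 102 h
refrigerator: 0.17 kW × 102 h = 17.34 kWh
microwave oven: 0.81 kW × 170 h = 137.7 kWh
toaster oven: Runtime = 12 h/week × 15 weeks = 180 h
toaster oven: 1.04 kW × 180 h = 187.2 kWh
LED light bulb: 0.011 kW × 37 h = 0.407 kWh
Total energy = 342.647 kWh
Cost = 342.647 × €0.35 = €119.93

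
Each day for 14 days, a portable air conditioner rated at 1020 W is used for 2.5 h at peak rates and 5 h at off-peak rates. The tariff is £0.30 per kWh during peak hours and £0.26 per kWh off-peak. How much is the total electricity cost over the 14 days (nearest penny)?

£29.27

Peak energy = 1.02 kW × 2.5 h × 14 = 35.7 kWh
Off-peak energy = 1.02 kW × 5 h × 14 = 71.4 kWh
Cost = 35.7 × £0.30 + 71.4 × £0.26 = £10.71 + £18.564 = £29.27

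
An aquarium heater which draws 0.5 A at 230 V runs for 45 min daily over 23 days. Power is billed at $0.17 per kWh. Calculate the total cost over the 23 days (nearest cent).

$0.34

Power = 0.5 A × 230 V = 115 W = 0.115 kW
Runtime = 45 min × 23 = 1035 min = 17.25 h
Energy = 0.115 kW × 17.25 h = 1.98375 kWh
Cost = 1.98375 kWh × $0.17/kWh = $0.34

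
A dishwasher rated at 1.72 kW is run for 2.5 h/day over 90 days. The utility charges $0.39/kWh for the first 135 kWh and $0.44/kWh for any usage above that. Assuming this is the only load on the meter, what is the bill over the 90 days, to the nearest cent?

Runtime = 2.5 h/day × 90 days = 225 h
Energy = 1.72 kW × 225 h = 387 kWh
Tier 1 (0–135 kWh): 135 × $0.39 = $52.65
Above 135 kWh: 252 × $0.44 = $110.88
Bill = $163.53

$163.53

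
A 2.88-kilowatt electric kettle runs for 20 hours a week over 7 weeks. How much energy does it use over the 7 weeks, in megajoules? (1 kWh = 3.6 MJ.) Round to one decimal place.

1451.5 MJ

Runtime = 20 h/week × 7 weeks = 140 h
Energy = 2.88 kW × 140 h = 403.2 kWh
= 403.2 × 3.6 MJ = 1451.5 MJ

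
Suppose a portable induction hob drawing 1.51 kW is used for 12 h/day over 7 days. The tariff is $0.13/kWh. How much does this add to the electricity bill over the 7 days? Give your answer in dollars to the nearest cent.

Runtime = 12 h/day × 7 days = 84 h
Energy = 1.51 kW × 84 h = 126.84 kWh
Cost = 126.84 kWh × $0.13/kWh = $16.49

$16.49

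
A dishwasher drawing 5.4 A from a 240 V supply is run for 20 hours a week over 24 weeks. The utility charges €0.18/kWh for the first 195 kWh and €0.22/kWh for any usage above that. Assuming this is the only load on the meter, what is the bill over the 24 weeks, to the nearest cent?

Power = 5.4 A × 240 V = 1296 W = 1.296 kW
Runtime = 20 h/week × 24 weeks = 480 h
Energy = 1.296 kW × 480 h = 622.08 kWh
Tier 1 (0–195 kWh): 195 × €0.18 = €35.1
Above 195 kWh: 427.08 × €0.22 = €93.9576
Bill = €129.06

€129.06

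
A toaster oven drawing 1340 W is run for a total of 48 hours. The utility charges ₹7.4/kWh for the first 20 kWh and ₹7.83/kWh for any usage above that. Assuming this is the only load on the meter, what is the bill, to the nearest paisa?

Energy = 1.34 kW × 48 h = 64.32 kWh
Tier 1 (0–20 kWh): 20 × ₹7.4 = ₹148
Above 20 kWh: 44.32 × ₹7.83 = ₹347.0256
Bill = ₹495.03

₹495.03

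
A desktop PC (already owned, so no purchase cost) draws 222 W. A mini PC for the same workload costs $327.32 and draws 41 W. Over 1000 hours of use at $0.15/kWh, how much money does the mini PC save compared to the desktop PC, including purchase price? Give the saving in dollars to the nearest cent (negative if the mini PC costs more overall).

-$300.17

desktop PC: $0.00 + (222/1000) kW × 1000 h × $0.15 = $0.00 + $33.3 = $33.3
mini PC: $327.32 + (41/1000) kW × 1000 h × $0.15 = $327.32 + $6.15 = $333.47
Saving = $33.3 − $333.47 = −$300.17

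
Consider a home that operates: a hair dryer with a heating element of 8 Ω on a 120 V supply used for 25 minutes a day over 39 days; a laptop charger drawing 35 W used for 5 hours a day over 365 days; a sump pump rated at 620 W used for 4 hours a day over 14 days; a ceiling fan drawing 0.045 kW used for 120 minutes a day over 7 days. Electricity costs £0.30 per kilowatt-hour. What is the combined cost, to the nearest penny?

£38.54

hair dryer: Power = V²/R = 120²/8 = 1800 W = 1.8 kW
hair dryer: Runtime = 25 min × 39 = 975 min = 16.25 h
hair dryer: 1.8 kW × 16.25 h = 29.25 kWh
laptop charger: Runtime = 5 h/day × 365 days = 1825 h
laptop charger: 0.035 kW × 1825 h = 63.875 kWh
sump pump: Runtime = 4 h/day × 14 days = 56 h
sump pump: 0.62 kW × 56 h = 34.72 kWh
ceiling fan: Runtime = 120 min × 7 = 840 min = 14 h
ceiling fan: 0.045 kW × 14 h = 0.63 kWh
Total energy = 128.475 kWh
Cost = 128.475 × £0.30 = £38.54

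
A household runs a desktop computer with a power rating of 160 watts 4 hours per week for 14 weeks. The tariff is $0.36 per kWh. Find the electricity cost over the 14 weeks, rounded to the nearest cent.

$3.23

Runtime = 4 h/week × 14 weeks = 56 h
Energy = 0.16 kW × 56 h = 8.96 kWh
Cost = 8.96 kWh × $0.36/kWh = $3.23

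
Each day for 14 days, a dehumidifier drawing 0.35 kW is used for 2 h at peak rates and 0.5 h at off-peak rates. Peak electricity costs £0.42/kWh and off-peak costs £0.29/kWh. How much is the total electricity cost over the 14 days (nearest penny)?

£4.83

Peak energy = 0.35 kW × 2 h × 14 = 9.8 kWh
Off-peak energy = 0.35 kW × 0.5 h × 14 = 2.45 kWh
Cost = 9.8 × £0.42 + 2.45 × £0.29 = £4.116 + £0.7105 = £4.83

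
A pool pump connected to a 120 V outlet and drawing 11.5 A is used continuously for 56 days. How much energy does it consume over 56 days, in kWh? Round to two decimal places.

1854.72 kWh

Power = 11.5 A × 120 V = 1380 W = 1.38 kW
Runtime = 24 h × 56 = 1344 h
Energy = 1.38 kW × 1344 h = 1854.72 kWh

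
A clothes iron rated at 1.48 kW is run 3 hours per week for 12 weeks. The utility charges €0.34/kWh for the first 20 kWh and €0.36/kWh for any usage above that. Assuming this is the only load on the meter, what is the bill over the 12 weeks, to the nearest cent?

Runtime = 3 h/week × 12 weeks = 36 h
Energy = 1.48 kW × 36 h = 53.28 kWh
Tier 1 (0–20 kWh): 20 × €0.34 = €6.8
Above 20 kWh: 33.28 × €0.36 = €11.9808
Bill = €18.78

€18.78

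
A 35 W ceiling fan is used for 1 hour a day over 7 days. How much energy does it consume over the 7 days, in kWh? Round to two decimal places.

0.25 kWh

Runtime = 1 h/day × 7 days = 7 h
Energy = 0.035 kW × 7 h = 0.245 kWh ≈ 0.25 kWh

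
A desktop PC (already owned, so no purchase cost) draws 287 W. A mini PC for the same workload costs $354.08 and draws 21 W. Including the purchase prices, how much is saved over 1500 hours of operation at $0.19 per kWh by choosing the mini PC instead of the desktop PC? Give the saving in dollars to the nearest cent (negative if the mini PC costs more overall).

-$278.27

desktop PC: $0.00 + (287/1000) kW × 1500 h × $0.19 = $0.00 + $81.795 = $81.795
mini PC: $354.08 + (21/1000) kW × 1500 h × $0.19 = $354.08 + $5.985 = $360.065
Saving = $81.795 − $360.065 = −$278.27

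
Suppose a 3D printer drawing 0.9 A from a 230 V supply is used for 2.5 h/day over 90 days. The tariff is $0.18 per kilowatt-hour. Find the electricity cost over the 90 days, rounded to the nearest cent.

$8.38

Power = 0.9 A × 230 V = 207 W = 0.207 kW
Runtime = 2.5 h/day × 90 days = 225 h
Energy = 0.207 kW × 225 h = 46.575 kWh
Cost = 46.575 kWh × $0.18/kWh = $8.38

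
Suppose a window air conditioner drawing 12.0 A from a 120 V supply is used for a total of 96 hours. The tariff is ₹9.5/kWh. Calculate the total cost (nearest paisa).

₹1313.28

Power = 12.0 A × 120 V = 1440 W = 1.44 kW
Energy = 1.44 kW × 96 h = 138.24 kWh
Cost = 138.24 kWh × ₹9.5/kWh = ₹1313.28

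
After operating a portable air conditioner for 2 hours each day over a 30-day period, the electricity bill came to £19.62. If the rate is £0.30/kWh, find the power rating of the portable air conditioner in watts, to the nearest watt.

Energy = £19.62 ÷ £0.30/kWh = 65.4 kWh
Runtime = 2 h/day × 30 days = 60 h
Power = 65.4 kWh ÷ 60 h = 1.09 kW = 1090 W

1090 W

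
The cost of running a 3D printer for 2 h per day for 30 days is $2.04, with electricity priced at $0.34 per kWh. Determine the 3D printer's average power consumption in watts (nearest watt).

Energy = $2.04 ÷ $0.34/kWh = 6 kWh
Runtime = 2 h/day × 30 days = 60 h
Power = 6 kWh ÷ 60 h = 0.1 kW = 100 W

100 W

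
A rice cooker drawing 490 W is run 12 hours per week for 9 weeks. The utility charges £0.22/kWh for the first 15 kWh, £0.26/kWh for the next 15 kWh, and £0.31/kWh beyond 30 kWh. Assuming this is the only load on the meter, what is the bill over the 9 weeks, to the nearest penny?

Runtime = 12 h/week × 9 weeks = 108 h
Energy = 0.49 kW × 108 h = 52.92 kWh
Tier 1 (0–15 kWh): 15 × £0.22 = £3.3
Tier 2 (15–30 kWh): 15 × £0.26 = £3.9
Above 30 kWh: 22.92 × £0.31 = £7.1052
Bill = £14.31

£14.31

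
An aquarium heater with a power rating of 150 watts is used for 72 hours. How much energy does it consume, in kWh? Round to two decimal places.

10.80 kWh

Energy = 0.15 kW × 72 h = 10.8 kWh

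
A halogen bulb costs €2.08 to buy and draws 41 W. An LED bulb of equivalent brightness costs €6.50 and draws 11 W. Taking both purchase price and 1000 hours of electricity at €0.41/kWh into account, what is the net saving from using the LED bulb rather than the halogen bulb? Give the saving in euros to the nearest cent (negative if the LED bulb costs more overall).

halogen bulb: €2.08 + (41/1000) kW × 1000 h × €0.41 = €2.08 + €16.81 = €18.89
LED bulb: €6.50 + (11/1000) kW × 1000 h × €0.41 = €6.50 + €4.51 = €11.01
Saving = €18.89 − €11.01 = €7.88

€7.88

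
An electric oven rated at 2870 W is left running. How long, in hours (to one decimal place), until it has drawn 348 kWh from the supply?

Hours = 348 kWh ÷ 2.87 kW = 121.3 h

121.3 h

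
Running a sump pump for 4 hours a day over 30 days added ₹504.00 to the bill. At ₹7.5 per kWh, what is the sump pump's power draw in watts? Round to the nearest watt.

560 W

Energy = ₹504.00 ÷ ₹7.5/kWh = 67.2 kWh
Runtime = 4 h/day × 30 days = 120 h
Power = 67.2 kWh ÷ 120 h = 0.56 kW = 560 W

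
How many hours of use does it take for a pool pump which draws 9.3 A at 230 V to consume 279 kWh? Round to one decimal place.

130.4 h

Power = 9.3 A × 230 V = 2139 W = 2.139 kW
Hours = 279 kWh ÷ 2.139 kW = 130.4 h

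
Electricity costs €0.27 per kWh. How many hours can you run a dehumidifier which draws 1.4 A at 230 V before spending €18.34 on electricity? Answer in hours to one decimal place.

Power = 1.4 A × 230 V = 322 W = 0.322 kW
Energy available = €18.34 ÷ €0.27/kWh = 67.9259 kWh
Hours = 67.9259 kWh ÷ 0.322 kW = 211.0 h

211.0 h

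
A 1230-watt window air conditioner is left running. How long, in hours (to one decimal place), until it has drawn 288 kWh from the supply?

234.1 h

Hours = 288 kWh ÷ 1.23 kW = 234.1 h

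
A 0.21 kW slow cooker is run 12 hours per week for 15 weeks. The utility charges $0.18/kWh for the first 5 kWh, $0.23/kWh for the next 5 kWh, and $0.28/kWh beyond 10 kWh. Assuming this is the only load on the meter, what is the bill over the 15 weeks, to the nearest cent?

Runtime = 12 h/week × 15 weeks = 180 h
Energy = 0.21 kW × 180 h = 37.8 kWh
Tier 1 (0–5 kWh): 5 × $0.18 = $0.9
Tier 2 (5–10 kWh): 5 × $0.23 = $1.15
Above 10 kWh: 27.8 × $0.28 = $7.784
Bill = $9.83

$9.83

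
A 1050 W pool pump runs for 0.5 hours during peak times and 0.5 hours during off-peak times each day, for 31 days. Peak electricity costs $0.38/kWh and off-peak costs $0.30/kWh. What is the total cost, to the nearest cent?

$11.07

Peak energy = 1.05 kW × 0.5 h × 31 = 16.275 kWh
Off-peak energy = 1.05 kW × 0.5 h × 31 = 16.275 kWh
Cost = 16.275 × $0.38 + 16.275 × $0.30 = $6.1845 + $4.8825 = $11.07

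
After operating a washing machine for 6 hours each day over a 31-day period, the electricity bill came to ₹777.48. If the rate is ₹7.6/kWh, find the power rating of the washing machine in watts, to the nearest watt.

550 W

Energy = ₹777.48 ÷ ₹7.6/kWh = 102.3 kWh
Runtime = 6 h/day × 31 days = 186 h
Power = 102.3 kWh ÷ 186 h = 0.55 kW = 550 W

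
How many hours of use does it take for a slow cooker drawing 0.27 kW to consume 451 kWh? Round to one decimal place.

1670.4 h

Hours = 451 kWh ÷ 0.27 kW = 1670.4 h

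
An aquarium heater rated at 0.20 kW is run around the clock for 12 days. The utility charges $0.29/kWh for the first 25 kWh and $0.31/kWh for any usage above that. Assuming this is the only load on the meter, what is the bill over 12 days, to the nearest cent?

$17.36

Runtime = 24 h × 12 = 288 h
Energy = 0.2 kW × 288 h = 57.6 kWh
Tier 1 (0–25 kWh): 25 × $0.29 = $7.25
Above 25 kWh: 32.6 × $0.31 = $10.106
Bill = $17.36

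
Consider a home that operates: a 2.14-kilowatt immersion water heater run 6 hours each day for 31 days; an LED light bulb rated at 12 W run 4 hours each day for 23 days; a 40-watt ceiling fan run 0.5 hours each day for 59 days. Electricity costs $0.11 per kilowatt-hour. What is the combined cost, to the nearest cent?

immersion water heater: Runtime = 6 h/day × 31 days = 186 h
immersion water heater: 2.14 kW × 186 h = 398.04 kWh
LED light bulb: Runtime = 4 h/day × 23 days = 92 h
LED light bulb: 0.012 kW × 92 h = 1.104 kWh
ceiling fan: Runtime = 0.5 h/day × 59 days = 29.5 h
ceiling fan: 0.04 kW × 29.5 h = 1.18 kWh
Total energy = 400.324 kWh
Cost = 400.324 × $0.11 = $44.04

$44.04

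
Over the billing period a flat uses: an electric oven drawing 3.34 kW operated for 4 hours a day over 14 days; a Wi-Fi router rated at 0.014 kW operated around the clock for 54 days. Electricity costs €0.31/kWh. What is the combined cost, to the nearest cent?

electric oven: Runtime = 4 h/day × 14 days = 56 h
electric oven: 3.34 kW × 56 h = 187.04 kWh
Wi-Fi router: Runtime = 24 h × 54 = 1296 h
Wi-Fi router: 0.014 kW × 1296 h = 18.144 kWh
Total energy = 205.184 kWh
Cost = 205.184 × €0.31 = €63.61

€63.61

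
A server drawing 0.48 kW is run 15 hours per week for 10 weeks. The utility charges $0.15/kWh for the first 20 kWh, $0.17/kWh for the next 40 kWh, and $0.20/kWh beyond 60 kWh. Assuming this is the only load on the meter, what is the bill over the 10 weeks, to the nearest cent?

$12.20

Runtime = 15 h/week × 10 weeks = 150 h
Energy = 0.48 kW × 150 h = 72 kWh
Tier 1 (0–20 kWh): 20 × $0.15 = $3
Tier 2 (20–60 kWh): 40 × $0.17 = $6.8
Above 60 kWh: 12 × $0.20 = $2.4
Bill = $12.20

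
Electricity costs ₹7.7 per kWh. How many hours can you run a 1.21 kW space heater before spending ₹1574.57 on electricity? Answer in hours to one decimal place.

Energy available = ₹1574.57 ÷ ₹7.7/kWh = 204.4896 kWh
Hours = 204.4896 kWh ÷ 1.21 kW = 169.0 h

169.0 h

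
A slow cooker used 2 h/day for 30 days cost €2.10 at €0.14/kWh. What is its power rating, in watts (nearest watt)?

250 W

Energy = €2.10 ÷ €0.14/kWh = 15 kWh
Runtime = 2 h/day × 30 days = 60 h
Power = 15 kWh ÷ 60 h = 0.25 kW = 250 W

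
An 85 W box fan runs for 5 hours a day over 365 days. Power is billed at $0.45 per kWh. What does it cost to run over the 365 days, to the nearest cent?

Runtime = 5 h/day × 365 days = 1825 h
Energy = 0.085 kW × 1825 h = 155.125 kWh
Cost = 155.125 kWh × $0.45/kWh = $69.81

$69.81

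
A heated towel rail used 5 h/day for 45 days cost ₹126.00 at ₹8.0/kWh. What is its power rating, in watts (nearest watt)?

Energy = ₹126.00 ÷ ₹8.0/kWh = 15.75 kWh
Runtime = 5 h/day × 45 days = 225 h
Power = 15.75 kWh ÷ 225 h = 0.07 kW = 70 W

70 W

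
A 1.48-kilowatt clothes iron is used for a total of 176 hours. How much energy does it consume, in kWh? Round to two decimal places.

Energy = 1.48 kW × 176 h = 260.48 kWh

260.48 kWh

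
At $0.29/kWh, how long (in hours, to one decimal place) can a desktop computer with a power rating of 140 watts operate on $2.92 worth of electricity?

Energy available = $2.92 ÷ $0.29/kWh = 10.069 kWh
Hours = 10.069 kWh ÷ 0.14 kW = 71.9 h

71.9 h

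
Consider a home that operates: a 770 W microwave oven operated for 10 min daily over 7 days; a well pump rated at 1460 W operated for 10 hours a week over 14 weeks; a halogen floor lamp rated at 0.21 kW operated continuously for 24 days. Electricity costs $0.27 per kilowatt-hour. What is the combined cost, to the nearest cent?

$88.09

microwave oven: Runtime = 10 min × 7 = 70 min = 1.166666… h
microwave oven: 0.77 kW × 1.166666… h = 0.898333… kWh
well pump: Runtime = 10 h/week × 14 weeks = 140 h
well pump: 1.46 kW × 140 h = 204.4 kWh
halogen floor lamp: Runtime = 24 h × 24 = 576 h
halogen floor lamp: 0.21 kW × 576 h = 120.96 kWh
Total energy = 326.258333… kWh
Cost = 326.258333… × $0.27 = $88.09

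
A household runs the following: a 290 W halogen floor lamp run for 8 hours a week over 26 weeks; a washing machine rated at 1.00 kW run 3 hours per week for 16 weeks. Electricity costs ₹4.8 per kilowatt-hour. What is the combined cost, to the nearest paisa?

halogen floor lamp: Runtime = 8 h/week × 26 weeks = 208 h
halogen floor lamp: 0.29 kW × 208 h = 60.32 kWh
washing machine: Runtime = 3 h/week × 16 weeks = 48 h
washing machine: 1 kW × 48 h = 48 kWh
Total energy = 108.32 kWh
Cost = 108.32 × ₹4.8 = ₹519.94

₹519.94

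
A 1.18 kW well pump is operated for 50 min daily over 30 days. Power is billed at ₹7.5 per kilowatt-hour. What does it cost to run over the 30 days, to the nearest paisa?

Runtime = 50 min × 30 = 1500 min = 25 h
Energy = 1.18 kW × 25 h = 29.5 kWh
Cost = 29.5 kWh × ₹7.5/kWh = ₹221.25

₹221.25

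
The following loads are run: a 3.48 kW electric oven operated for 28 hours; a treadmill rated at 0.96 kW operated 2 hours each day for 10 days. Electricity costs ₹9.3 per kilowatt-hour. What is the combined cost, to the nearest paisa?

₹1084.75

electric oven: 3.48 kW × 28 h = 97.44 kWh
treadmill: Runtime = 2 h/day × 10 days = 20 h
treadmill: 0.96 kW × 20 h = 19.2 kWh
Total energy = 116.64 kWh
Cost = 116.64 × ₹9.3 = ₹1084.75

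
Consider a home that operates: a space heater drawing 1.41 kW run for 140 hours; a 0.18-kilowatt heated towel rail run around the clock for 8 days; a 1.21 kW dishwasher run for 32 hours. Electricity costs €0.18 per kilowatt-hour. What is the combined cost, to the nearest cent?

space heater: 1.41 kW × 140 h = 197.4 kWh
heated towel rail: Runtime = 24 h × 8 = 192 h
heated towel rail: 0.18 kW × 192 h = 34.56 kWh
dishwasher: 1.21 kW × 32 h = 38.72 kWh
Total energy = 270.68 kWh
Cost = 270.68 × €0.18 = €48.72

€48.72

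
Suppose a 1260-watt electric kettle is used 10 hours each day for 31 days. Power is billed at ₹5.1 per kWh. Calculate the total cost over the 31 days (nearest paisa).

Runtime = 10 h/day × 31 days = 310 h
Energy = 1.26 kW × 310 h = 390.6 kWh
Cost = 390.6 kWh × ₹5.1/kWh = ₹1992.06

₹1992.06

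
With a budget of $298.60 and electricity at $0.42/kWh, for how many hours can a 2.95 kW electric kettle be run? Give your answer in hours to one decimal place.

Energy available = $298.60 ÷ $0.42/kWh = 710.9524 kWh
Hours = 710.9524 kWh ÷ 2.95 kW = 241.0 h

241.0 h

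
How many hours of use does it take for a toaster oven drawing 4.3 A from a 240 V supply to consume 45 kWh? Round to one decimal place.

Power = 4.3 A × 240 V = 1032 W = 1.032 kW
Hours = 45 kWh ÷ 1.032 kW = 43.6 h

43.6 h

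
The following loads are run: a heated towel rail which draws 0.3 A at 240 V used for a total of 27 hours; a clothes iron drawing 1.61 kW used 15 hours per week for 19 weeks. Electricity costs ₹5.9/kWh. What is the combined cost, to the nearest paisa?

₹2718.68

heated towel rail: Power = 0.3 A × 240 V = 72 W = 0.072 kW
heated towel rail: 0.072 kW × 27 h = 1.944 kWh
clothes iron: Runtime = 15 h/week × 19 weeks = 285 h
clothes iron: 1.61 kW × 285 h = 458.85 kWh
Total energy = 460.794 kWh
Cost = 460.794 × ₹5.9 = ₹2718.68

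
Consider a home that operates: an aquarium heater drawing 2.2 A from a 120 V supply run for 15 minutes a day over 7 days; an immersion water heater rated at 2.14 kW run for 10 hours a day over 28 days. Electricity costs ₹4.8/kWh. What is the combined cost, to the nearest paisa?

₹2878.38

aquarium heater: Power = 2.2 A × 120 V = 264 W = 0.264 kW
aquarium heater: Runtime = 15 min × 7 = 105 min = 1.75 h
aquarium heater: 0.264 kW × 1.75 h = 0.462 kWh
immersion water heater: Runtime = 10 h/day × 28 days = 280 h
immersion water heater: 2.14 kW × 280 h = 599.2 kWh
Total energy = 599.662 kWh
Cost = 599.662 × ₹4.8 = ₹2878.38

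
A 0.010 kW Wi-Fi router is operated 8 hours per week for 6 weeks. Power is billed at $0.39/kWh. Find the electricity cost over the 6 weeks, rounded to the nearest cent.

Runtime = 8 h/week × 6 weeks = 48 h
Energy = 0.01 kW × 48 h = 0.48 kWh
Cost = 0.48 kWh × $0.39/kWh = $0.19

$0.19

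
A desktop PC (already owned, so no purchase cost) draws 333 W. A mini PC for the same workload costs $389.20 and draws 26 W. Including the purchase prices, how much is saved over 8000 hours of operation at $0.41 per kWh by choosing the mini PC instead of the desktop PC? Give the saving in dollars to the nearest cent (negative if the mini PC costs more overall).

$617.76

desktop PC: $0.00 + (333/1000) kW × 8000 h × $0.41 = $0.00 + $1092.24 = $1092.24
mini PC: $389.20 + (26/1000) kW × 8000 h × $0.41 = $389.20 + $85.28 = $474.48
Saving = $1092.24 − $474.48 = $617.76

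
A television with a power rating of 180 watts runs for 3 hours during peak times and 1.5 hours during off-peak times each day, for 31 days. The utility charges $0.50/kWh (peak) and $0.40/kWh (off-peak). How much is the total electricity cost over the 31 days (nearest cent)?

$11.72

Peak energy = 0.18 kW × 3 h × 31 = 16.74 kWh
Off-peak energy = 0.18 kW × 1.5 h × 31 = 8.37 kWh
Cost = 16.74 × $0.50 + 8.37 × $0.40 = $8.37 + $3.348 = $11.72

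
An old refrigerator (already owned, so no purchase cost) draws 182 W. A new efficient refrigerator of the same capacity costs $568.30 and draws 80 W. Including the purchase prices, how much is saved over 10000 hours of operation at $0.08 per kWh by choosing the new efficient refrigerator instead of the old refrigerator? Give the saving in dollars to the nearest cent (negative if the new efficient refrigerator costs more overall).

-$486.70

old refrigerator: $0.00 + (182/1000) kW × 10000 h × $0.08 = $0.00 + $145.6 = $145.6
new efficient refrigerator: $568.30 + (80/1000) kW × 10000 h × $0.08 = $568.30 + $64 = $632.3
Saving = $145.6 − $632.3 = −$486.7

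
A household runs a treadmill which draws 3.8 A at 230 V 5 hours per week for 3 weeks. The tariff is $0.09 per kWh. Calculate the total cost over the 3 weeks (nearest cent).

$1.18

Power = 3.8 A × 230 V = 874 W = 0.874 kW
Runtime = 5 h/week × 3 weeks = 15 h
Energy = 0.874 kW × 15 h = 13.11 kWh
Cost = 13.11 kWh × $0.09/kWh = $1.18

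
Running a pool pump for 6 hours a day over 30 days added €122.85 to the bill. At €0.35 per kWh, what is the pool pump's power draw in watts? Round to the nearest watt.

1950 W

Energy = €122.85 ÷ €0.35/kWh = 351 kWh
Runtime = 6 h/day × 30 days = 180 h
Power = 351 kWh ÷ 180 h = 1.95 kW = 1950 W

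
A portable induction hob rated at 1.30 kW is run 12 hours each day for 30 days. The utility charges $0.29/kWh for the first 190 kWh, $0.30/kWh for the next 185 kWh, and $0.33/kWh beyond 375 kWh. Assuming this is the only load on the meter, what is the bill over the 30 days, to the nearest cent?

$141.29

Runtime = 12 h/day × 30 days = 360 h
Energy = 1.3 kW × 360 h = 468 kWh
Tier 1 (0–190 kWh): 190 × $0.29 = $55.1
Tier 2 (190–375 kWh): 185 × $0.30 = $55.5
Above 375 kWh: 93 × $0.33 = $30.69
Bill = $141.29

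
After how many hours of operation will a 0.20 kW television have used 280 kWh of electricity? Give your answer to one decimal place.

1400.0 h

Hours = 280 kWh ÷ 0.2 kW = 1400.0 h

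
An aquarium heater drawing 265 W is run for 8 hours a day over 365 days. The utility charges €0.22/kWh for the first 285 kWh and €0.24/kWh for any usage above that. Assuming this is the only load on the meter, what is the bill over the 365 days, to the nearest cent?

Runtime = 8 h/day × 365 days = 2920 h
Energy = 0.265 kW × 2920 h = 773.8 kWh
Tier 1 (0–285 kWh): 285 × €0.22 = €62.7
Above 285 kWh: 488.8 × €0.24 = €117.312
Bill = €180.01

€180.01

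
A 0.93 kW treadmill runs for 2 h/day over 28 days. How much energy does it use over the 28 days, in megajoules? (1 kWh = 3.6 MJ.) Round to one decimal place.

Runtime = 2 h/day × 28 days = 56 h
Energy = 0.93 kW × 56 h = 52.08 kWh
= 52.08 × 3.6 MJ = 187.5 MJ

187.5 MJ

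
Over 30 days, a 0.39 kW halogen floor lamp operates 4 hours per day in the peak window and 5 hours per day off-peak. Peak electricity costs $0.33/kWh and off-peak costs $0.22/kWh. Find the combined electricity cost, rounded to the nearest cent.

$28.31

Peak energy = 0.39 kW × 4 h × 30 = 46.8 kWh
Off-peak energy = 0.39 kW × 5 h × 30 = 58.5 kWh
Cost = 46.8 × $0.33 + 58.5 × $0.22 = $15.444 + $12.87 = $28.31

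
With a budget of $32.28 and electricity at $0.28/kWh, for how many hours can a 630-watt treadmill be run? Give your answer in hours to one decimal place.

Energy available = $32.28 ÷ $0.28/kWh = 115.2857 kWh
Hours = 115.2857 kWh ÷ 0.63 kW = 183.0 h

183.0 h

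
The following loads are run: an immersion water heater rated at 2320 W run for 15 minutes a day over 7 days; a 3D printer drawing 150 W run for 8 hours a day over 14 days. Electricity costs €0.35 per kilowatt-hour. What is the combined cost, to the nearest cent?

immersion water heater: Runtime = 15 min × 7 = 105 min = 1.75 h
immersion water heater: 2.32 kW × 1.75 h = 4.06 kWh
3D printer: Runtime = 8 h/day × 14 days = 112 h
3D printer: 0.15 kW × 112 h = 16.8 kWh
Total energy = 20.86 kWh
Cost = 20.86 × €0.35 = €7.30

€7.30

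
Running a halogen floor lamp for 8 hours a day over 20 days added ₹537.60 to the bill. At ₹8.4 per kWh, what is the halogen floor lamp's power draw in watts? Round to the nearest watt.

Energy = ₹537.60 ÷ ₹8.4/kWh = 64 kWh
Runtime = 8 h/day × 20 days = 160 h
Power = 64 kWh ÷ 160 h = 0.4 kW = 400 W

400 W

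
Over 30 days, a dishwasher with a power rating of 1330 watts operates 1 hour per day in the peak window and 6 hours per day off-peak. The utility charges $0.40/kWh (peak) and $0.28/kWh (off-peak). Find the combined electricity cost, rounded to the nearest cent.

$82.99

Peak energy = 1.33 kW × 1 h × 30 = 39.9 kWh
Off-peak energy = 1.33 kW × 6 h × 30 = 239.4 kWh
Cost = 39.9 × $0.40 + 239.4 × $0.28 = $15.96 + $67.032 = $82.99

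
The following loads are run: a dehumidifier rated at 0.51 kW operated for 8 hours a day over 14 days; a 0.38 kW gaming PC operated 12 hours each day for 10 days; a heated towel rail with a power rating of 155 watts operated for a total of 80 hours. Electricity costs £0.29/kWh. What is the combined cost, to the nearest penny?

£33.38

dehumidifier: Runtime = 8 h/day × 14 days = 112 h
dehumidifier: 0.51 kW × 112 h = 57.12 kWh
gaming PC: Runtime = 12 h/day × 10 days = 120 h
gaming PC: 0.38 kW × 120 h = 45.6 kWh
heated towel rail: 0.155 kW × 80 h = 12.4 kWh
Total energy = 115.12 kWh
Cost = 115.12 × £0.29 = £33.38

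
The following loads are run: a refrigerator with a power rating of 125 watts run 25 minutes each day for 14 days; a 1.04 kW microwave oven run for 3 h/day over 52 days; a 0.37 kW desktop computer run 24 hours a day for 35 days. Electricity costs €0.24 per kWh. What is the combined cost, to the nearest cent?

€113.70

refrigerator: Runtime = 25 min × 14 = 350 min = 5.833333… h
refrigerator: 0.125 kW × 5.833333… h = 0.729166… kWh
microwave oven: Runtime = 3 h/day × 52 days = 156 h
microwave oven: 1.04 kW × 156 h = 162.24 kWh
desktop computer: Runtime = 24 h × 35 = 840 h
desktop computer: 0.37 kW × 840 h = 310.8 kWh
Total energy = 473.769166… kWh
Cost = 473.769166… × €0.24 = €113.70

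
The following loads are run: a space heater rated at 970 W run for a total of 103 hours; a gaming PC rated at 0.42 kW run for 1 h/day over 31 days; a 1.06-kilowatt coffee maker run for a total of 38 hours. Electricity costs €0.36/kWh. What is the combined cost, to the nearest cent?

€55.16

space heater: 0.97 kW × 103 h = 99.91 kWh
gaming PC: Runtime = 1 h/day × 31 days = 31 h
gaming PC: 0.42 kW × 31 h = 13.02 kWh
coffee maker: 1.06 kW × 38 h = 40.28 kWh
Total energy = 153.21 kWh
Cost = 153.21 × €0.36 = €55.16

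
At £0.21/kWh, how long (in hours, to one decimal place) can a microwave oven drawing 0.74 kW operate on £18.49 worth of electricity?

Energy available = £18.49 ÷ £0.21/kWh = 88.0476 kWh
Hours = 88.0476 kWh ÷ 0.74 kW = 119.0 h

119.0 h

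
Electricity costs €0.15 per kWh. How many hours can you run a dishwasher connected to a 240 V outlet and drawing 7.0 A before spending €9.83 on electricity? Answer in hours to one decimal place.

Power = 7.0 A × 240 V = 1680 W = 1.68 kW
Energy available = €9.83 ÷ €0.15/kWh = 65.5333 kWh
Hours = 65.5333 kWh ÷ 1.68 kW = 39.0 h

39.0 h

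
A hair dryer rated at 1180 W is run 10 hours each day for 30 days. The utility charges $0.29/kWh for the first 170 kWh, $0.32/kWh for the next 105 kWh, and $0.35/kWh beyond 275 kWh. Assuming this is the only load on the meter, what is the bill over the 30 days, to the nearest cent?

Runtime = 10 h/day × 30 days = 300 h
Energy = 1.18 kW × 300 h = 354 kWh
Tier 1 (0–170 kWh): 170 × $0.29 = $49.3
Tier 2 (170–275 kWh): 105 × $0.32 = $33.6
Above 275 kWh: 79 × $0.35 = $27.65
Bill = $110.55

$110.55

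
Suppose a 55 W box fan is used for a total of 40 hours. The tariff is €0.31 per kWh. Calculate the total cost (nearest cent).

€0.68

Energy = 0.055 kW × 40 h = 2.2 kWh
Cost = 2.2 kWh × €0.31/kWh = €0.68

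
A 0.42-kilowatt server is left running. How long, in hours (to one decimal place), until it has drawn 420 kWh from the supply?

Hours = 420 kWh ÷ 0.42 kW = 1000.0 h

1000.0 h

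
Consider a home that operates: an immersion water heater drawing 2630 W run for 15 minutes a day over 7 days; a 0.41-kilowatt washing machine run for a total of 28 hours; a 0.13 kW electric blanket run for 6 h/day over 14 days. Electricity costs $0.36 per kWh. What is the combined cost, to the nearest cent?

immersion water heater: Runtime = 15 min × 7 = 105 min = 1.75 h
immersion water heater: 2.63 kW × 1.75 h = 4.6025 kWh
washing machine: 0.41 kW × 28 h = 11.48 kWh
electric blanket: Runtime = 6 h/day × 14 days = 84 h
electric blanket: 0.13 kW × 84 h = 10.92 kWh
Total energy = 27.0025 kWh
Cost = 27.0025 × $0.36 = $9.72

$9.72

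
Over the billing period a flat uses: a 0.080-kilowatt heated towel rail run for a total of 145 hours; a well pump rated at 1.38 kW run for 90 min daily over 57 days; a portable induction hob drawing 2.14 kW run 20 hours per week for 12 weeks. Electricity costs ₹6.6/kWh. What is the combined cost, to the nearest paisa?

₹4245.05

heated towel rail: 0.08 kW × 145 h = 11.6 kWh
well pump: Runtime = 90 min × 57 = 5130 min = 85.5 h
well pump: 1.38 kW × 85.5 h = 117.99 kWh
portable induction hob: Runtime = 20 h/week × 12 weeks = 240 h
portable induction hob: 2.14 kW × 240 h = 513.6 kWh
Total energy = 643.19 kWh
Cost = 643.19 × ₹6.6 = ₹4245.05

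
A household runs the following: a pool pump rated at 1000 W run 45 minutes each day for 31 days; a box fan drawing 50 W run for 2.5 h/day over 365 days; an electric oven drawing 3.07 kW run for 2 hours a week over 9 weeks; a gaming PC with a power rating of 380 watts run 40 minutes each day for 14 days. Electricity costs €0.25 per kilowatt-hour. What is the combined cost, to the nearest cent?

pool pump: Runtime = 45 min × 31 = 1395 min = 23.25 h
pool pump: 1 kW × 23.25 h = 23.25 kWh
box fan: Runtime = 2.5 h/day × 365 days = 912.5 h
box fan: 0.05 kW × 912.5 h = 45.625 kWh
electric oven: Runtime = 2 h/week × 9 weeks = 18 h
electric oven: 3.07 kW × 18 h = 55.26 kWh
gaming PC: Runtime = 40 min × 14 = 560 min = 9.333333… h
gaming PC: 0.38 kW × 9.333333… h = 3.546666… kWh
Total energy = 127.681666… kWh
Cost = 127.681666… × €0.25 = €31.92

€31.92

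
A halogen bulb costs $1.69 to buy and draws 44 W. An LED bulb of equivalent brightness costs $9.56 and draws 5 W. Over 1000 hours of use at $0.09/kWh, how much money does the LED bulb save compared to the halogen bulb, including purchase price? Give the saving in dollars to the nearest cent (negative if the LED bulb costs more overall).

halogen bulb: $1.69 + (44/1000) kW × 1000 h × $0.09 = $1.69 + $3.96 = $5.65
LED bulb: $9.56 + (5/1000) kW × 1000 h × $0.09 = $9.56 + $0.45 = $10.01
Saving = $5.65 − $10.01 = −$4.36

-$4.36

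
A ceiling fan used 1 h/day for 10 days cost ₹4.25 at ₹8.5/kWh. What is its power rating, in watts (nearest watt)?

50 W

Energy = ₹4.25 ÷ ₹8.5/kWh = 0.5 kWh
Runtime = 1 h/day × 10 days = 10 h
Power = 0.5 kWh ÷ 10 h = 0.05 kW = 50 W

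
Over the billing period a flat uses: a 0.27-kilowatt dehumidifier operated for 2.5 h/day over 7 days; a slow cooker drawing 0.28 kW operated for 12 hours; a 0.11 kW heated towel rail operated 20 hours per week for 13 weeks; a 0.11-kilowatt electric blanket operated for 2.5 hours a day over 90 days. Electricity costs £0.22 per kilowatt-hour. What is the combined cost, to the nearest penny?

dehumidifier: Runtime = 2.5 h/day × 7 days = 17.5 h
dehumidifier: 0.27 kW × 17.5 h = 4.725 kWh
slow cooker: 0.28 kW × 12 h = 3.36 kWh
heated towel rail: Runtime = 20 h/week × 13 weeks = 260 h
heated towel rail: 0.11 kW × 260 h = 28.6 kWh
electric blanket: Runtime = 2.5 h/day × 90 days = 225 h
electric blanket: 0.11 kW × 225 h = 24.75 kWh
Total energy = 61.435 kWh
Cost = 61.435 × £0.22 = £13.52

£13.52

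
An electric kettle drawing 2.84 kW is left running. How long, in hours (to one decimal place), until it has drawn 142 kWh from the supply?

Hours = 142 kWh ÷ 2.84 kW = 50.0 h

50.0 h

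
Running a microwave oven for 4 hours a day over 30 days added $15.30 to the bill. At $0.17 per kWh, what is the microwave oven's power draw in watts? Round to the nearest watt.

750 W

Energy = $15.30 ÷ $0.17/kWh = 90 kWh
Runtime = 4 h/day × 30 days = 120 h
Power = 90 kWh ÷ 120 h = 0.75 kW = 750 W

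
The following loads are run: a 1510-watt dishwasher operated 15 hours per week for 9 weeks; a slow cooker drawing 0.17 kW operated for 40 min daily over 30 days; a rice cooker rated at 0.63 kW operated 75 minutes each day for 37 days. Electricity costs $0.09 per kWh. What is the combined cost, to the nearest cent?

dishwasher: Runtime = 15 h/week × 9 weeks = 135 h
dishwasher: 1.51 kW × 135 h = 203.85 kWh
slow cooker: Runtime = 40 min × 30 = 1200 min = 20 h
slow cooker: 0.17 kW × 20 h = 3.4 kWh
rice cooker: Runtime = 75 min × 37 = 2775 min = 46.25 h
rice cooker: 0.63 kW × 46.25 h = 29.1375 kWh
Total energy = 236.3875 kWh
Cost = 236.3875 × $0.09 = $21.27

$21.27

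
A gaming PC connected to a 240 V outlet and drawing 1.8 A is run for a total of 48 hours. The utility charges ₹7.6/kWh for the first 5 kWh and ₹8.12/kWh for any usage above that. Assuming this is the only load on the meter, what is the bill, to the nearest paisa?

₹165.78

Power = 1.8 A × 240 V = 432 W = 0.432 kW
Energy = 0.432 kW × 48 h = 20.736 kWh
Tier 1 (0–5 kWh): 5 × ₹7.6 = ₹38
Above 5 kWh: 15.736 × ₹8.12 = ₹127.77632
Bill = ₹165.78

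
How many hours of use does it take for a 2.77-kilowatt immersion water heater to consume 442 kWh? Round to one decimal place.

159.6 h

Hours = 442 kWh ÷ 2.77 kW = 159.6 h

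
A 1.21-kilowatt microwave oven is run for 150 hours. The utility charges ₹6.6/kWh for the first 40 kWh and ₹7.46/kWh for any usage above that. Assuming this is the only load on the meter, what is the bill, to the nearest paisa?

₹1319.59

Energy = 1.21 kW × 150 h = 181.5 kWh
Tier 1 (0–40 kWh): 40 × ₹6.6 = ₹264
Above 40 kWh: 141.5 × ₹7.46 = ₹1055.59
Bill = ₹1319.59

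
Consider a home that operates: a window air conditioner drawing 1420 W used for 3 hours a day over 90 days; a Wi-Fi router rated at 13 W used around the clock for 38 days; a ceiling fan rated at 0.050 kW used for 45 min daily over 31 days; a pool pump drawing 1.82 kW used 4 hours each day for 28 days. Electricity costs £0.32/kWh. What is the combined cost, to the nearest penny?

window air conditioner: Runtime = 3 h/day × 90 days = 270 h
window air conditioner: 1.42 kW × 270 h = 383.4 kWh
Wi-Fi router: Runtime = 24 h × 38 = 912 h
Wi-Fi router: 0.013 kW × 912 h = 11.856 kWh
ceiling fan: Runtime = 45 min × 31 = 1395 min = 23.25 h
ceiling fan: 0.05 kW × 23.25 h = 1.1625 kWh
pool pump: Runtime = 4 h/day × 28 days = 112 h
pool pump: 1.82 kW × 112 h = 203.84 kWh
Total energy = 600.2585 kWh
Cost = 600.2585 × £0.32 = £192.08

£192.08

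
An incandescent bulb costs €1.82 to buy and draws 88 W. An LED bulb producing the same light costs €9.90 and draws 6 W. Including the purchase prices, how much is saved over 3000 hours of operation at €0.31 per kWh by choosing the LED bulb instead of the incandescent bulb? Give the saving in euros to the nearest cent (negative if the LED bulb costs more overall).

incandescent bulb: €1.82 + (88/1000) kW × 3000 h × €0.31 = €1.82 + €81.84 = €83.66
LED bulb: €9.90 + (6/1000) kW × 3000 h × €0.31 = €9.90 + €5.58 = €15.48
Saving = €83.66 − €15.48 = €68.18

€68.18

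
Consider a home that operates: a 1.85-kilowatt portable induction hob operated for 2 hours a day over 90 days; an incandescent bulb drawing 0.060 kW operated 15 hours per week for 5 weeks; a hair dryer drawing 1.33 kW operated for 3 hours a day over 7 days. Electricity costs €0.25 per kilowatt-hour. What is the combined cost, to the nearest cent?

€91.36

portable induction hob: Runtime = 2 h/day × 90 days = 180 h
portable induction hob: 1.85 kW × 180 h = 333 kWh
incandescent bulb: Runtime = 15 h/week × 5 weeks = 75 h
incandescent bulb: 0.06 kW × 75 h = 4.5 kWh
hair dryer: Runtime = 3 h/day × 7 days = 21 h
hair dryer: 1.33 kW × 21 h = 27.93 kWh
Total energy = 365.43 kWh
Cost = 365.43 × €0.25 = €91.36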